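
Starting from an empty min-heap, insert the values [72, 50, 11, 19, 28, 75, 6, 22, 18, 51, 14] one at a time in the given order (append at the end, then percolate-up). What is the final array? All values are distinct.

Insert 72:
  append 72 at index 0 → [72] (no swap needed)
Insert 50:
  append 50 at index 1 → [72, 50]
  50 < parent 72 at index 0, swap → [50, 72]
Insert 11:
  append 11 at index 2 → [50, 72, 11]
  11 < parent 50 at index 0, swap → [11, 72, 50]
Insert 19:
  append 19 at index 3 → [11, 72, 50, 19]
  19 < parent 72 at index 1, swap → [11, 19, 50, 72]
Insert 28:
  append 28 at index 4 → [11, 19, 50, 72, 28] (no swap needed)
Insert 75:
  append 75 at index 5 → [11, 19, 50, 72, 28, 75] (no swap needed)
Insert 6:
  append 6 at index 6 → [11, 19, 50, 72, 28, 75, 6]
  6 < parent 50 at index 2, swap → [11, 19, 6, 72, 28, 75, 50]
  6 < parent 11 at index 0, swap → [6, 19, 11, 72, 28, 75, 50]
Insert 22:
  append 22 at index 7 → [6, 19, 11, 72, 28, 75, 50, 22]
  22 < parent 72 at index 3, swap → [6, 19, 11, 22, 28, 75, 50, 72]
Insert 18:
  append 18 at index 8 → [6, 19, 11, 22, 28, 75, 50, 72, 18]
  18 < parent 22 at index 3, swap → [6, 19, 11, 18, 28, 75, 50, 72, 22]
  18 < parent 19 at index 1, swap → [6, 18, 11, 19, 28, 75, 50, 72, 22]
Insert 51:
  append 51 at index 9 → [6, 18, 11, 19, 28, 75, 50, 72, 22, 51] (no swap needed)
Insert 14:
  append 14 at index 10 → [6, 18, 11, 19, 28, 75, 50, 72, 22, 51, 14]
  14 < parent 28 at index 4, swap → [6, 18, 11, 19, 14, 75, 50, 72, 22, 51, 28]
  14 < parent 18 at index 1, swap → [6, 14, 11, 19, 18, 75, 50, 72, 22, 51, 28]

[6, 14, 11, 19, 18, 75, 50, 72, 22, 51, 28]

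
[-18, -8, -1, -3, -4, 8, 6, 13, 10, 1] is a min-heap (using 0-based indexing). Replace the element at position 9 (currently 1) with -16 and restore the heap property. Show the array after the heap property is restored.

[-18, -16, -1, -3, -8, 8, 6, 13, 10, -4]

set index 9 from 1 to -16 → [-18, -8, -1, -3, -4, 8, 6, 13, 10, -16]
-16 < parent -4 at index 4, swap → [-18, -8, -1, -3, -16, 8, 6, 13, 10, -4]
-16 < parent -8 at index 1, swap → [-18, -16, -1, -3, -8, 8, 6, 13, 10, -4]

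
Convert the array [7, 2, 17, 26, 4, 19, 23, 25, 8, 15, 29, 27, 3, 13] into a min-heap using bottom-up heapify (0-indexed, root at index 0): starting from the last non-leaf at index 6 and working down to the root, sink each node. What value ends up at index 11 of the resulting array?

sift down from index 6:
  23 vs only child 13 at index 13, swap → [7, 2, 17, 26, 4, 19, 13, 25, 8, 15, 29, 27, 3, 23]
sift down from index 5:
  19 vs smaller child 3 at index 12, swap → [7, 2, 17, 26, 4, 3, 13, 25, 8, 15, 29, 27, 19, 23]
sift down from index 4: already satisfies heap property
sift down from index 3:
  26 vs smaller child 8 at index 8, swap → [7, 2, 17, 8, 4, 3, 13, 25, 26, 15, 29, 27, 19, 23]
sift down from index 2:
  17 vs smaller child 3 at index 5, swap → [7, 2, 3, 8, 4, 17, 13, 25, 26, 15, 29, 27, 19, 23]
sift down from index 1: already satisfies heap property
sift down from index 0:
  7 vs smaller child 2 at index 1, swap → [2, 7, 3, 8, 4, 17, 13, 25, 26, 15, 29, 27, 19, 23]
  7 vs smaller child 4 at index 4, swap → [2, 4, 3, 8, 7, 17, 13, 25, 26, 15, 29, 27, 19, 23]
resulting array: [2, 4, 3, 8, 7, 17, 13, 25, 26, 15, 29, 27, 19, 23]

27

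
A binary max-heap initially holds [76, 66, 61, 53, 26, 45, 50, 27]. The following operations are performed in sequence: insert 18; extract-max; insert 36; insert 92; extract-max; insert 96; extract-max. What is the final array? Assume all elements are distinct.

[66, 53, 61, 36, 26, 45, 50, 18, 27]

insert 18:
  append 18 at index 8 → [76, 66, 61, 53, 26, 45, 50, 27, 18] (no swap needed)
extract-max → returns 76:
  remove root 76; move last element 18 to root → [18, 66, 61, 53, 26, 45, 50, 27]
  18 vs larger child 66 at index 1, swap → [66, 18, 61, 53, 26, 45, 50, 27]
  18 vs larger child 53 at index 3, swap → [66, 53, 61, 18, 26, 45, 50, 27]
  18 vs only child 27 at index 7, swap → [66, 53, 61, 27, 26, 45, 50, 18]
insert 36:
  append 36 at index 8 → [66, 53, 61, 27, 26, 45, 50, 18, 36]
  36 > parent 27 at index 3, swap → [66, 53, 61, 36, 26, 45, 50, 18, 27]
insert 92:
  append 92 at index 9 → [66, 53, 61, 36, 26, 45, 50, 18, 27, 92]
  92 > parent 26 at index 4, swap → [66, 53, 61, 36, 92, 45, 50, 18, 27, 26]
  92 > parent 53 at index 1, swap → [66, 92, 61, 36, 53, 45, 50, 18, 27, 26]
  92 > parent 66 at index 0, swap → [92, 66, 61, 36, 53, 45, 50, 18, 27, 26]
extract-max → returns 92:
  remove root 92; move last element 26 to root → [26, 66, 61, 36, 53, 45, 50, 18, 27]
  26 vs larger child 66 at index 1, swap → [66, 26, 61, 36, 53, 45, 50, 18, 27]
  26 vs larger child 53 at index 4, swap → [66, 53, 61, 36, 26, 45, 50, 18, 27]
insert 96:
  append 96 at index 9 → [66, 53, 61, 36, 26, 45, 50, 18, 27, 96]
  96 > parent 26 at index 4, swap → [66, 53, 61, 36, 96, 45, 50, 18, 27, 26]
  96 > parent 53 at index 1, swap → [66, 96, 61, 36, 53, 45, 50, 18, 27, 26]
  96 > parent 66 at index 0, swap → [96, 66, 61, 36, 53, 45, 50, 18, 27, 26]
extract-max → returns 96:
  remove root 96; move last element 26 to root → [26, 66, 61, 36, 53, 45, 50, 18, 27]
  26 vs larger child 66 at index 1, swap → [66, 26, 61, 36, 53, 45, 50, 18, 27]
  26 vs larger child 53 at index 4, swap → [66, 53, 61, 36, 26, 45, 50, 18, 27]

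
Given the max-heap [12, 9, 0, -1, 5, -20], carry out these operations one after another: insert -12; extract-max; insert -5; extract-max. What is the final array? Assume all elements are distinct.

insert -12:
  append -12 at index 6 → [12, 9, 0, -1, 5, -20, -12] (no swap needed)
extract-max → returns 12:
  remove root 12; move last element -12 to root → [-12, 9, 0, -1, 5, -20]
  -12 vs larger child 9 at index 1, swap → [9, -12, 0, -1, 5, -20]
  -12 vs larger child 5 at index 4, swap → [9, 5, 0, -1, -12, -20]
insert -5:
  append -5 at index 6 → [9, 5, 0, -1, -12, -20, -5] (no swap needed)
extract-max → returns 9:
  remove root 9; move last element -5 to root → [-5, 5, 0, -1, -12, -20]
  -5 vs larger child 5 at index 1, swap → [5, -5, 0, -1, -12, -20]
  -5 vs larger child -1 at index 3, swap → [5, -1, 0, -5, -12, -20]

[5, -1, 0, -5, -12, -20]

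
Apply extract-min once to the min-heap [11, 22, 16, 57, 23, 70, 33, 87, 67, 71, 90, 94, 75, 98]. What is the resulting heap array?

[16, 22, 33, 57, 23, 70, 98, 87, 67, 71, 90, 94, 75]

remove root 11; move last element 98 to root → [98, 22, 16, 57, 23, 70, 33, 87, 67, 71, 90, 94, 75]
98 vs smaller child 16 at index 2, swap → [16, 22, 98, 57, 23, 70, 33, 87, 67, 71, 90, 94, 75]
98 vs smaller child 33 at index 6, swap → [16, 22, 33, 57, 23, 70, 98, 87, 67, 71, 90, 94, 75]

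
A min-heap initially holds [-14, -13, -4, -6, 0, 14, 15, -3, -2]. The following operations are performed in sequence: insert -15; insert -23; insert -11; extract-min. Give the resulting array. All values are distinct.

insert -15:
  append -15 at index 9 → [-14, -13, -4, -6, 0, 14, 15, -3, -2, -15]
  -15 < parent 0 at index 4, swap → [-14, -13, -4, -6, -15, 14, 15, -3, -2, 0]
  -15 < parent -13 at index 1, swap → [-14, -15, -4, -6, -13, 14, 15, -3, -2, 0]
  -15 < parent -14 at index 0, swap → [-15, -14, -4, -6, -13, 14, 15, -3, -2, 0]
insert -23:
  append -23 at index 10 → [-15, -14, -4, -6, -13, 14, 15, -3, -2, 0, -23]
  -23 < parent -13 at index 4, swap → [-15, -14, -4, -6, -23, 14, 15, -3, -2, 0, -13]
  -23 < parent -14 at index 1, swap → [-15, -23, -4, -6, -14, 14, 15, -3, -2, 0, -13]
  -23 < parent -15 at index 0, swap → [-23, -15, -4, -6, -14, 14, 15, -3, -2, 0, -13]
insert -11:
  append -11 at index 11 → [-23, -15, -4, -6, -14, 14, 15, -3, -2, 0, -13, -11]
  -11 < parent 14 at index 5, swap → [-23, -15, -4, -6, -14, -11, 15, -3, -2, 0, -13, 14]
  -11 < parent -4 at index 2, swap → [-23, -15, -11, -6, -14, -4, 15, -3, -2, 0, -13, 14]
extract-min → returns -23:
  remove root -23; move last element 14 to root → [14, -15, -11, -6, -14, -4, 15, -3, -2, 0, -13]
  14 vs smaller child -15 at index 1, swap → [-15, 14, -11, -6, -14, -4, 15, -3, -2, 0, -13]
  14 vs smaller child -14 at index 4, swap → [-15, -14, -11, -6, 14, -4, 15, -3, -2, 0, -13]
  14 vs smaller child -13 at index 10, swap → [-15, -14, -11, -6, -13, -4, 15, -3, -2, 0, 14]

[-15, -14, -11, -6, -13, -4, 15, -3, -2, 0, 14]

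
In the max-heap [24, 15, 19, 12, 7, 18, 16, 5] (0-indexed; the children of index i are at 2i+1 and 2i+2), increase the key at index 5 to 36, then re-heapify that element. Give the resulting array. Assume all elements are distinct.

set index 5 from 18 to 36 → [24, 15, 19, 12, 7, 36, 16, 5]
36 > parent 19 at index 2, swap → [24, 15, 36, 12, 7, 19, 16, 5]
36 > parent 24 at index 0, swap → [36, 15, 24, 12, 7, 19, 16, 5]

[36, 15, 24, 12, 7, 19, 16, 5]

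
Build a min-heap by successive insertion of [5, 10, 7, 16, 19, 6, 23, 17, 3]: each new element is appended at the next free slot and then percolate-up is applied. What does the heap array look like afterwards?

Insert 5:
  append 5 at index 0 → [5] (no swap needed)
Insert 10:
  append 10 at index 1 → [5, 10] (no swap needed)
Insert 7:
  append 7 at index 2 → [5, 10, 7] (no swap needed)
Insert 16:
  append 16 at index 3 → [5, 10, 7, 16] (no swap needed)
Insert 19:
  append 19 at index 4 → [5, 10, 7, 16, 19] (no swap needed)
Insert 6:
  append 6 at index 5 → [5, 10, 7, 16, 19, 6]
  6 < parent 7 at index 2, swap → [5, 10, 6, 16, 19, 7]
Insert 23:
  append 23 at index 6 → [5, 10, 6, 16, 19, 7, 23] (no swap needed)
Insert 17:
  append 17 at index 7 → [5, 10, 6, 16, 19, 7, 23, 17] (no swap needed)
Insert 3:
  append 3 at index 8 → [5, 10, 6, 16, 19, 7, 23, 17, 3]
  3 < parent 16 at index 3, swap → [5, 10, 6, 3, 19, 7, 23, 17, 16]
  3 < parent 10 at index 1, swap → [5, 3, 6, 10, 19, 7, 23, 17, 16]
  3 < parent 5 at index 0, swap → [3, 5, 6, 10, 19, 7, 23, 17, 16]

[3, 5, 6, 10, 19, 7, 23, 17, 16]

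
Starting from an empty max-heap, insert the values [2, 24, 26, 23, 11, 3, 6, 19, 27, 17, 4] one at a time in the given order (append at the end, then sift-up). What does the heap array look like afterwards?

Insert 2:
  append 2 at index 0 → [2] (no swap needed)
Insert 24:
  append 24 at index 1 → [2, 24]
  24 > parent 2 at index 0, swap → [24, 2]
Insert 26:
  append 26 at index 2 → [24, 2, 26]
  26 > parent 24 at index 0, swap → [26, 2, 24]
Insert 23:
  append 23 at index 3 → [26, 2, 24, 23]
  23 > parent 2 at index 1, swap → [26, 23, 24, 2]
Insert 11:
  append 11 at index 4 → [26, 23, 24, 2, 11] (no swap needed)
Insert 3:
  append 3 at index 5 → [26, 23, 24, 2, 11, 3] (no swap needed)
Insert 6:
  append 6 at index 6 → [26, 23, 24, 2, 11, 3, 6] (no swap needed)
Insert 19:
  append 19 at index 7 → [26, 23, 24, 2, 11, 3, 6, 19]
  19 > parent 2 at index 3, swap → [26, 23, 24, 19, 11, 3, 6, 2]
Insert 27:
  append 27 at index 8 → [26, 23, 24, 19, 11, 3, 6, 2, 27]
  27 > parent 19 at index 3, swap → [26, 23, 24, 27, 11, 3, 6, 2, 19]
  27 > parent 23 at index 1, swap → [26, 27, 24, 23, 11, 3, 6, 2, 19]
  27 > parent 26 at index 0, swap → [27, 26, 24, 23, 11, 3, 6, 2, 19]
Insert 17:
  append 17 at index 9 → [27, 26, 24, 23, 11, 3, 6, 2, 19, 17]
  17 > parent 11 at index 4, swap → [27, 26, 24, 23, 17, 3, 6, 2, 19, 11]
Insert 4:
  append 4 at index 10 → [27, 26, 24, 23, 17, 3, 6, 2, 19, 11, 4] (no swap needed)

[27, 26, 24, 23, 17, 3, 6, 2, 19, 11, 4]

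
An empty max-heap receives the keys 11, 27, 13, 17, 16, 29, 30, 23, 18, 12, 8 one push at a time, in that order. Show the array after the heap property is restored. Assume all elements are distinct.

Insert 11:
  append 11 at index 0 → [11] (no swap needed)
Insert 27:
  append 27 at index 1 → [11, 27]
  27 > parent 11 at index 0, swap → [27, 11]
Insert 13:
  append 13 at index 2 → [27, 11, 13] (no swap needed)
Insert 17:
  append 17 at index 3 → [27, 11, 13, 17]
  17 > parent 11 at index 1, swap → [27, 17, 13, 11]
Insert 16:
  append 16 at index 4 → [27, 17, 13, 11, 16] (no swap needed)
Insert 29:
  append 29 at index 5 → [27, 17, 13, 11, 16, 29]
  29 > parent 13 at index 2, swap → [27, 17, 29, 11, 16, 13]
  29 > parent 27 at index 0, swap → [29, 17, 27, 11, 16, 13]
Insert 30:
  append 30 at index 6 → [29, 17, 27, 11, 16, 13, 30]
  30 > parent 27 at index 2, swap → [29, 17, 30, 11, 16, 13, 27]
  30 > parent 29 at index 0, swap → [30, 17, 29, 11, 16, 13, 27]
Insert 23:
  append 23 at index 7 → [30, 17, 29, 11, 16, 13, 27, 23]
  23 > parent 11 at index 3, swap → [30, 17, 29, 23, 16, 13, 27, 11]
  23 > parent 17 at index 1, swap → [30, 23, 29, 17, 16, 13, 27, 11]
Insert 18:
  append 18 at index 8 → [30, 23, 29, 17, 16, 13, 27, 11, 18]
  18 > parent 17 at index 3, swap → [30, 23, 29, 18, 16, 13, 27, 11, 17]
Insert 12:
  append 12 at index 9 → [30, 23, 29, 18, 16, 13, 27, 11, 17, 12] (no swap needed)
Insert 8:
  append 8 at index 10 → [30, 23, 29, 18, 16, 13, 27, 11, 17, 12, 8] (no swap needed)

[30, 23, 29, 18, 16, 13, 27, 11, 17, 12, 8]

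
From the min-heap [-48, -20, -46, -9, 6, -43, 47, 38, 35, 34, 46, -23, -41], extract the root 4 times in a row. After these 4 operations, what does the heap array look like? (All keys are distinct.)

[-23, -20, 34, -9, 6, 46, 47, 38, 35]

extract-min #1 returns -48:
  remove root -48; move last element -41 to root → [-41, -20, -46, -9, 6, -43, 47, 38, 35, 34, 46, -23]
  -41 vs smaller child -46 at index 2, swap → [-46, -20, -41, -9, 6, -43, 47, 38, 35, 34, 46, -23]
  -41 vs smaller child -43 at index 5, swap → [-46, -20, -43, -9, 6, -41, 47, 38, 35, 34, 46, -23]
extract-min #2 returns -46:
  remove root -46; move last element -23 to root → [-23, -20, -43, -9, 6, -41, 47, 38, 35, 34, 46]
  -23 vs smaller child -43 at index 2, swap → [-43, -20, -23, -9, 6, -41, 47, 38, 35, 34, 46]
  -23 vs smaller child -41 at index 5, swap → [-43, -20, -41, -9, 6, -23, 47, 38, 35, 34, 46]
extract-min #3 returns -43:
  remove root -43; move last element 46 to root → [46, -20, -41, -9, 6, -23, 47, 38, 35, 34]
  46 vs smaller child -41 at index 2, swap → [-41, -20, 46, -9, 6, -23, 47, 38, 35, 34]
  46 vs smaller child -23 at index 5, swap → [-41, -20, -23, -9, 6, 46, 47, 38, 35, 34]
extract-min #4 returns -41:
  remove root -41; move last element 34 to root → [34, -20, -23, -9, 6, 46, 47, 38, 35]
  34 vs smaller child -23 at index 2, swap → [-23, -20, 34, -9, 6, 46, 47, 38, 35]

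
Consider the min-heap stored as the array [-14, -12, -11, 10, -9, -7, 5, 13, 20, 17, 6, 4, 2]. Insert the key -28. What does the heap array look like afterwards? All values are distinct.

[-28, -12, -14, 10, -9, -7, -11, 13, 20, 17, 6, 4, 2, 5]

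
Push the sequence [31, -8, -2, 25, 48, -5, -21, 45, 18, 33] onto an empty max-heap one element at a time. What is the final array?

[48, 45, -2, 31, 33, -5, -21, -8, 18, 25]

Insert 31:
  append 31 at index 0 → [31] (no swap needed)
Insert -8:
  append -8 at index 1 → [31, -8] (no swap needed)
Insert -2:
  append -2 at index 2 → [31, -8, -2] (no swap needed)
Insert 25:
  append 25 at index 3 → [31, -8, -2, 25]
  25 > parent -8 at index 1, swap → [31, 25, -2, -8]
Insert 48:
  append 48 at index 4 → [31, 25, -2, -8, 48]
  48 > parent 25 at index 1, swap → [31, 48, -2, -8, 25]
  48 > parent 31 at index 0, swap → [48, 31, -2, -8, 25]
Insert -5:
  append -5 at index 5 → [48, 31, -2, -8, 25, -5] (no swap needed)
Insert -21:
  append -21 at index 6 → [48, 31, -2, -8, 25, -5, -21] (no swap needed)
Insert 45:
  append 45 at index 7 → [48, 31, -2, -8, 25, -5, -21, 45]
  45 > parent -8 at index 3, swap → [48, 31, -2, 45, 25, -5, -21, -8]
  45 > parent 31 at index 1, swap → [48, 45, -2, 31, 25, -5, -21, -8]
Insert 18:
  append 18 at index 8 → [48, 45, -2, 31, 25, -5, -21, -8, 18] (no swap needed)
Insert 33:
  append 33 at index 9 → [48, 45, -2, 31, 25, -5, -21, -8, 18, 33]
  33 > parent 25 at index 4, swap → [48, 45, -2, 31, 33, -5, -21, -8, 18, 25]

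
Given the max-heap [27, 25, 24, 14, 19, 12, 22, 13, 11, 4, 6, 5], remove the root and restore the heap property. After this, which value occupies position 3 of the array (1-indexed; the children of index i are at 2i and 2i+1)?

remove root 27; move last element 5 to root → [5, 25, 24, 14, 19, 12, 22, 13, 11, 4, 6]
5 vs larger child 25 at index 2, swap → [25, 5, 24, 14, 19, 12, 22, 13, 11, 4, 6]
5 vs larger child 19 at index 5, swap → [25, 19, 24, 14, 5, 12, 22, 13, 11, 4, 6]
5 vs larger child 6 at index 11, swap → [25, 19, 24, 14, 6, 12, 22, 13, 11, 4, 5]
resulting array: [25, 19, 24, 14, 6, 12, 22, 13, 11, 4, 5]

24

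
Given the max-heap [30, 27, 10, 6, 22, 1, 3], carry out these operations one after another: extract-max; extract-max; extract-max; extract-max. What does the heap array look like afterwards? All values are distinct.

[6, 1, 3]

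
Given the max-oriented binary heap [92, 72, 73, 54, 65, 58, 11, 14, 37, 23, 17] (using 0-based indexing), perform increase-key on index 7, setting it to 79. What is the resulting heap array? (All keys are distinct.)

set index 7 from 14 to 79 → [92, 72, 73, 54, 65, 58, 11, 79, 37, 23, 17]
79 > parent 54 at index 3, swap → [92, 72, 73, 79, 65, 58, 11, 54, 37, 23, 17]
79 > parent 72 at index 1, swap → [92, 79, 73, 72, 65, 58, 11, 54, 37, 23, 17]

[92, 79, 73, 72, 65, 58, 11, 54, 37, 23, 17]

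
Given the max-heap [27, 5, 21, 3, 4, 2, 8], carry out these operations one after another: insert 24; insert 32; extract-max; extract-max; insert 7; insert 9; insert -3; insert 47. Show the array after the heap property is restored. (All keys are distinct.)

[47, 24, 21, 7, 9, 2, 8, 3, 5, -3, 4]

insert 24:
  append 24 at index 7 → [27, 5, 21, 3, 4, 2, 8, 24]
  24 > parent 3 at index 3, swap → [27, 5, 21, 24, 4, 2, 8, 3]
  24 > parent 5 at index 1, swap → [27, 24, 21, 5, 4, 2, 8, 3]
insert 32:
  append 32 at index 8 → [27, 24, 21, 5, 4, 2, 8, 3, 32]
  32 > parent 5 at index 3, swap → [27, 24, 21, 32, 4, 2, 8, 3, 5]
  32 > parent 24 at index 1, swap → [27, 32, 21, 24, 4, 2, 8, 3, 5]
  32 > parent 27 at index 0, swap → [32, 27, 21, 24, 4, 2, 8, 3, 5]
extract-max → returns 32:
  remove root 32; move last element 5 to root → [5, 27, 21, 24, 4, 2, 8, 3]
  5 vs larger child 27 at index 1, swap → [27, 5, 21, 24, 4, 2, 8, 3]
  5 vs larger child 24 at index 3, swap → [27, 24, 21, 5, 4, 2, 8, 3]
extract-max → returns 27:
  remove root 27; move last element 3 to root → [3, 24, 21, 5, 4, 2, 8]
  3 vs larger child 24 at index 1, swap → [24, 3, 21, 5, 4, 2, 8]
  3 vs larger child 5 at index 3, swap → [24, 5, 21, 3, 4, 2, 8]
insert 7:
  append 7 at index 7 → [24, 5, 21, 3, 4, 2, 8, 7]
  7 > parent 3 at index 3, swap → [24, 5, 21, 7, 4, 2, 8, 3]
  7 > parent 5 at index 1, swap → [24, 7, 21, 5, 4, 2, 8, 3]
insert 9:
  append 9 at index 8 → [24, 7, 21, 5, 4, 2, 8, 3, 9]
  9 > parent 5 at index 3, swap → [24, 7, 21, 9, 4, 2, 8, 3, 5]
  9 > parent 7 at index 1, swap → [24, 9, 21, 7, 4, 2, 8, 3, 5]
insert -3:
  append -3 at index 9 → [24, 9, 21, 7, 4, 2, 8, 3, 5, -3] (no swap needed)
insert 47:
  append 47 at index 10 → [24, 9, 21, 7, 4, 2, 8, 3, 5, -3, 47]
  47 > parent 4 at index 4, swap → [24, 9, 21, 7, 47, 2, 8, 3, 5, -3, 4]
  47 > parent 9 at index 1, swap → [24, 47, 21, 7, 9, 2, 8, 3, 5, -3, 4]
  47 > parent 24 at index 0, swap → [47, 24, 21, 7, 9, 2, 8, 3, 5, -3, 4]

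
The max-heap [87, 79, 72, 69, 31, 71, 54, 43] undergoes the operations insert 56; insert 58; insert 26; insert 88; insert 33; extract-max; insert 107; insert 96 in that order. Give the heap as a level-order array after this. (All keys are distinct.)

insert 56:
  append 56 at index 8 → [87, 79, 72, 69, 31, 71, 54, 43, 56] (no swap needed)
insert 58:
  append 58 at index 9 → [87, 79, 72, 69, 31, 71, 54, 43, 56, 58]
  58 > parent 31 at index 4, swap → [87, 79, 72, 69, 58, 71, 54, 43, 56, 31]
insert 26:
  append 26 at index 10 → [87, 79, 72, 69, 58, 71, 54, 43, 56, 31, 26] (no swap needed)
insert 88:
  append 88 at index 11 → [87, 79, 72, 69, 58, 71, 54, 43, 56, 31, 26, 88]
  88 > parent 71 at index 5, swap → [87, 79, 72, 69, 58, 88, 54, 43, 56, 31, 26, 71]
  88 > parent 72 at index 2, swap → [87, 79, 88, 69, 58, 72, 54, 43, 56, 31, 26, 71]
  88 > parent 87 at index 0, swap → [88, 79, 87, 69, 58, 72, 54, 43, 56, 31, 26, 71]
insert 33:
  append 33 at index 12 → [88, 79, 87, 69, 58, 72, 54, 43, 56, 31, 26, 71, 33] (no swap needed)
extract-max → returns 88:
  remove root 88; move last element 33 to root → [33, 79, 87, 69, 58, 72, 54, 43, 56, 31, 26, 71]
  33 vs larger child 87 at index 2, swap → [87, 79, 33, 69, 58, 72, 54, 43, 56, 31, 26, 71]
  33 vs larger child 72 at index 5, swap → [87, 79, 72, 69, 58, 33, 54, 43, 56, 31, 26, 71]
  33 vs only child 71 at index 11, swap → [87, 79, 72, 69, 58, 71, 54, 43, 56, 31, 26, 33]
insert 107:
  append 107 at index 12 → [87, 79, 72, 69, 58, 71, 54, 43, 56, 31, 26, 33, 107]
  107 > parent 71 at index 5, swap → [87, 79, 72, 69, 58, 107, 54, 43, 56, 31, 26, 33, 71]
  107 > parent 72 at index 2, swap → [87, 79, 107, 69, 58, 72, 54, 43, 56, 31, 26, 33, 71]
  107 > parent 87 at index 0, swap → [107, 79, 87, 69, 58, 72, 54, 43, 56, 31, 26, 33, 71]
insert 96:
  append 96 at index 13 → [107, 79, 87, 69, 58, 72, 54, 43, 56, 31, 26, 33, 71, 96]
  96 > parent 54 at index 6, swap → [107, 79, 87, 69, 58, 72, 96, 43, 56, 31, 26, 33, 71, 54]
  96 > parent 87 at index 2, swap → [107, 79, 96, 69, 58, 72, 87, 43, 56, 31, 26, 33, 71, 54]

[107, 79, 96, 69, 58, 72, 87, 43, 56, 31, 26, 33, 71, 54]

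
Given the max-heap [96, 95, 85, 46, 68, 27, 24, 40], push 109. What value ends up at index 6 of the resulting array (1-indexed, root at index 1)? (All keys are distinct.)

27

append 109 at index 9 → [96, 95, 85, 46, 68, 27, 24, 40, 109]
109 > parent 46 at index 4, swap → [96, 95, 85, 109, 68, 27, 24, 40, 46]
109 > parent 95 at index 2, swap → [96, 109, 85, 95, 68, 27, 24, 40, 46]
109 > parent 96 at index 1, swap → [109, 96, 85, 95, 68, 27, 24, 40, 46]
resulting array: [109, 96, 85, 95, 68, 27, 24, 40, 46]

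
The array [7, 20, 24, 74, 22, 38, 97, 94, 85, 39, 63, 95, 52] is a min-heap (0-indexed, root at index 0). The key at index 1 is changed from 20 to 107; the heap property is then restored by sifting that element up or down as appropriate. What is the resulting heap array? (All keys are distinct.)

[7, 22, 24, 74, 39, 38, 97, 94, 85, 107, 63, 95, 52]

set index 1 from 20 to 107 → [7, 107, 24, 74, 22, 38, 97, 94, 85, 39, 63, 95, 52]
107 vs smaller child 22 at index 4, swap → [7, 22, 24, 74, 107, 38, 97, 94, 85, 39, 63, 95, 52]
107 vs smaller child 39 at index 9, swap → [7, 22, 24, 74, 39, 38, 97, 94, 85, 107, 63, 95, 52]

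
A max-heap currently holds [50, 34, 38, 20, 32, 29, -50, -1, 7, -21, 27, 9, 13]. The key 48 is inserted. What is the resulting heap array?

[50, 34, 48, 20, 32, 29, 38, -1, 7, -21, 27, 9, 13, -50]

append 48 at index 13 → [50, 34, 38, 20, 32, 29, -50, -1, 7, -21, 27, 9, 13, 48]
48 > parent -50 at index 6, swap → [50, 34, 38, 20, 32, 29, 48, -1, 7, -21, 27, 9, 13, -50]
48 > parent 38 at index 2, swap → [50, 34, 48, 20, 32, 29, 38, -1, 7, -21, 27, 9, 13, -50]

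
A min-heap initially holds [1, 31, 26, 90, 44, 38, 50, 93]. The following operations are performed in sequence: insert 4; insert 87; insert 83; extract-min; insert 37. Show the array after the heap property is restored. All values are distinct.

insert 4:
  append 4 at index 8 → [1, 31, 26, 90, 44, 38, 50, 93, 4]
  4 < parent 90 at index 3, swap → [1, 31, 26, 4, 44, 38, 50, 93, 90]
  4 < parent 31 at index 1, swap → [1, 4, 26, 31, 44, 38, 50, 93, 90]
insert 87:
  append 87 at index 9 → [1, 4, 26, 31, 44, 38, 50, 93, 90, 87] (no swap needed)
insert 83:
  append 83 at index 10 → [1, 4, 26, 31, 44, 38, 50, 93, 90, 87, 83] (no swap needed)
extract-min → returns 1:
  remove root 1; move last element 83 to root → [83, 4, 26, 31, 44, 38, 50, 93, 90, 87]
  83 vs smaller child 4 at index 1, swap → [4, 83, 26, 31, 44, 38, 50, 93, 90, 87]
  83 vs smaller child 31 at index 3, swap → [4, 31, 26, 83, 44, 38, 50, 93, 90, 87]
insert 37:
  append 37 at index 10 → [4, 31, 26, 83, 44, 38, 50, 93, 90, 87, 37]
  37 < parent 44 at index 4, swap → [4, 31, 26, 83, 37, 38, 50, 93, 90, 87, 44]

[4, 31, 26, 83, 37, 38, 50, 93, 90, 87, 44]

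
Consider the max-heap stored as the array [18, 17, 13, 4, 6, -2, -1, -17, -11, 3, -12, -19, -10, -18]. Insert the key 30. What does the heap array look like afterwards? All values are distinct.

[30, 17, 18, 4, 6, -2, 13, -17, -11, 3, -12, -19, -10, -18, -1]

append 30 at index 14 → [18, 17, 13, 4, 6, -2, -1, -17, -11, 3, -12, -19, -10, -18, 30]
30 > parent -1 at index 6, swap → [18, 17, 13, 4, 6, -2, 30, -17, -11, 3, -12, -19, -10, -18, -1]
30 > parent 13 at index 2, swap → [18, 17, 30, 4, 6, -2, 13, -17, -11, 3, -12, -19, -10, -18, -1]
30 > parent 18 at index 0, swap → [30, 17, 18, 4, 6, -2, 13, -17, -11, 3, -12, -19, -10, -18, -1]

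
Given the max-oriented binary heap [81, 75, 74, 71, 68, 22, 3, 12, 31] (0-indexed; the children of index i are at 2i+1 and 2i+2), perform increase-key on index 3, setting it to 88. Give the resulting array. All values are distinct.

[88, 81, 74, 75, 68, 22, 3, 12, 31]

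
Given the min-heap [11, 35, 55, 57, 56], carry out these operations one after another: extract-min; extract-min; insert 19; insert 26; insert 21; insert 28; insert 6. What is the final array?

extract-min → returns 11:
  remove root 11; move last element 56 to root → [56, 35, 55, 57]
  56 vs smaller child 35 at index 1, swap → [35, 56, 55, 57]
extract-min → returns 35:
  remove root 35; move last element 57 to root → [57, 56, 55]
  57 vs smaller child 55 at index 2, swap → [55, 56, 57]
insert 19:
  append 19 at index 3 → [55, 56, 57, 19]
  19 < parent 56 at index 1, swap → [55, 19, 57, 56]
  19 < parent 55 at index 0, swap → [19, 55, 57, 56]
insert 26:
  append 26 at index 4 → [19, 55, 57, 56, 26]
  26 < parent 55 at index 1, swap → [19, 26, 57, 56, 55]
insert 21:
  append 21 at index 5 → [19, 26, 57, 56, 55, 21]
  21 < parent 57 at index 2, swap → [19, 26, 21, 56, 55, 57]
insert 28:
  append 28 at index 6 → [19, 26, 21, 56, 55, 57, 28] (no swap needed)
insert 6:
  append 6 at index 7 → [19, 26, 21, 56, 55, 57, 28, 6]
  6 < parent 56 at index 3, swap → [19, 26, 21, 6, 55, 57, 28, 56]
  6 < parent 26 at index 1, swap → [19, 6, 21, 26, 55, 57, 28, 56]
  6 < parent 19 at index 0, swap → [6, 19, 21, 26, 55, 57, 28, 56]

[6, 19, 21, 26, 55, 57, 28, 56]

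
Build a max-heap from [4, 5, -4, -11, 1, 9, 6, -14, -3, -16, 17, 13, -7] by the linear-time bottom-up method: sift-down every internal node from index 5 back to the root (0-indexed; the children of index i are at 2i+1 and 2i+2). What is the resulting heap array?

[17, 5, 13, -3, 4, 9, 6, -14, -11, -16, 1, -4, -7]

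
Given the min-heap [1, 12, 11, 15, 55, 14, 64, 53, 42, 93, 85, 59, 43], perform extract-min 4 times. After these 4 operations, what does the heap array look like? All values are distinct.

[15, 42, 43, 53, 55, 85, 64, 93, 59]

extract-min #1 returns 1:
  remove root 1; move last element 43 to root → [43, 12, 11, 15, 55, 14, 64, 53, 42, 93, 85, 59]
  43 vs smaller child 11 at index 2, swap → [11, 12, 43, 15, 55, 14, 64, 53, 42, 93, 85, 59]
  43 vs smaller child 14 at index 5, swap → [11, 12, 14, 15, 55, 43, 64, 53, 42, 93, 85, 59]
extract-min #2 returns 11:
  remove root 11; move last element 59 to root → [59, 12, 14, 15, 55, 43, 64, 53, 42, 93, 85]
  59 vs smaller child 12 at index 1, swap → [12, 59, 14, 15, 55, 43, 64, 53, 42, 93, 85]
  59 vs smaller child 15 at index 3, swap → [12, 15, 14, 59, 55, 43, 64, 53, 42, 93, 85]
  59 vs smaller child 42 at index 8, swap → [12, 15, 14, 42, 55, 43, 64, 53, 59, 93, 85]
extract-min #3 returns 12:
  remove root 12; move last element 85 to root → [85, 15, 14, 42, 55, 43, 64, 53, 59, 93]
  85 vs smaller child 14 at index 2, swap → [14, 15, 85, 42, 55, 43, 64, 53, 59, 93]
  85 vs smaller child 43 at index 5, swap → [14, 15, 43, 42, 55, 85, 64, 53, 59, 93]
extract-min #4 returns 14:
  remove root 14; move last element 93 to root → [93, 15, 43, 42, 55, 85, 64, 53, 59]
  93 vs smaller child 15 at index 1, swap → [15, 93, 43, 42, 55, 85, 64, 53, 59]
  93 vs smaller child 42 at index 3, swap → [15, 42, 43, 93, 55, 85, 64, 53, 59]
  93 vs smaller child 53 at index 7, swap → [15, 42, 43, 53, 55, 85, 64, 93, 59]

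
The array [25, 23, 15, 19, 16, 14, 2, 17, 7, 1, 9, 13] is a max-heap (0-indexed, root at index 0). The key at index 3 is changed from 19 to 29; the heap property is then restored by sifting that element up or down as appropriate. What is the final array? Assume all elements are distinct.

set index 3 from 19 to 29 → [25, 23, 15, 29, 16, 14, 2, 17, 7, 1, 9, 13]
29 > parent 23 at index 1, swap → [25, 29, 15, 23, 16, 14, 2, 17, 7, 1, 9, 13]
29 > parent 25 at index 0, swap → [29, 25, 15, 23, 16, 14, 2, 17, 7, 1, 9, 13]

[29, 25, 15, 23, 16, 14, 2, 17, 7, 1, 9, 13]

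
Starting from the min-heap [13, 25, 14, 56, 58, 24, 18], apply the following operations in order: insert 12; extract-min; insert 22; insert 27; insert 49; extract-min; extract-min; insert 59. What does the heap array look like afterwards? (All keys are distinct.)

insert 12:
  append 12 at index 7 → [13, 25, 14, 56, 58, 24, 18, 12]
  12 < parent 56 at index 3, swap → [13, 25, 14, 12, 58, 24, 18, 56]
  12 < parent 25 at index 1, swap → [13, 12, 14, 25, 58, 24, 18, 56]
  12 < parent 13 at index 0, swap → [12, 13, 14, 25, 58, 24, 18, 56]
extract-min → returns 12:
  remove root 12; move last element 56 to root → [56, 13, 14, 25, 58, 24, 18]
  56 vs smaller child 13 at index 1, swap → [13, 56, 14, 25, 58, 24, 18]
  56 vs smaller child 25 at index 3, swap → [13, 25, 14, 56, 58, 24, 18]
insert 22:
  append 22 at index 7 → [13, 25, 14, 56, 58, 24, 18, 22]
  22 < parent 56 at index 3, swap → [13, 25, 14, 22, 58, 24, 18, 56]
  22 < parent 25 at index 1, swap → [13, 22, 14, 25, 58, 24, 18, 56]
insert 27:
  append 27 at index 8 → [13, 22, 14, 25, 58, 24, 18, 56, 27] (no swap needed)
insert 49:
  append 49 at index 9 → [13, 22, 14, 25, 58, 24, 18, 56, 27, 49]
  49 < parent 58 at index 4, swap → [13, 22, 14, 25, 49, 24, 18, 56, 27, 58]
extract-min → returns 13:
  remove root 13; move last element 58 to root → [58, 22, 14, 25, 49, 24, 18, 56, 27]
  58 vs smaller child 14 at index 2, swap → [14, 22, 58, 25, 49, 24, 18, 56, 27]
  58 vs smaller child 18 at index 6, swap → [14, 22, 18, 25, 49, 24, 58, 56, 27]
extract-min → returns 14:
  remove root 14; move last element 27 to root → [27, 22, 18, 25, 49, 24, 58, 56]
  27 vs smaller child 18 at index 2, swap → [18, 22, 27, 25, 49, 24, 58, 56]
  27 vs smaller child 24 at index 5, swap → [18, 22, 24, 25, 49, 27, 58, 56]
insert 59:
  append 59 at index 8 → [18, 22, 24, 25, 49, 27, 58, 56, 59] (no swap needed)

[18, 22, 24, 25, 49, 27, 58, 56, 59]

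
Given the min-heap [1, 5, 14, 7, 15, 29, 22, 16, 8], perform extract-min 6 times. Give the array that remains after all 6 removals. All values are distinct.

extract-min #1 returns 1:
  remove root 1; move last element 8 to root → [8, 5, 14, 7, 15, 29, 22, 16]
  8 vs smaller child 5 at index 1, swap → [5, 8, 14, 7, 15, 29, 22, 16]
  8 vs smaller child 7 at index 3, swap → [5, 7, 14, 8, 15, 29, 22, 16]
extract-min #2 returns 5:
  remove root 5; move last element 16 to root → [16, 7, 14, 8, 15, 29, 22]
  16 vs smaller child 7 at index 1, swap → [7, 16, 14, 8, 15, 29, 22]
  16 vs smaller child 8 at index 3, swap → [7, 8, 14, 16, 15, 29, 22]
extract-min #3 returns 7:
  remove root 7; move last element 22 to root → [22, 8, 14, 16, 15, 29]
  22 vs smaller child 8 at index 1, swap → [8, 22, 14, 16, 15, 29]
  22 vs smaller child 15 at index 4, swap → [8, 15, 14, 16, 22, 29]
extract-min #4 returns 8:
  remove root 8; move last element 29 to root → [29, 15, 14, 16, 22]
  29 vs smaller child 14 at index 2, swap → [14, 15, 29, 16, 22]
extract-min #5 returns 14:
  remove root 14; move last element 22 to root → [22, 15, 29, 16]
  22 vs smaller child 15 at index 1, swap → [15, 22, 29, 16]
  22 vs only child 16 at index 3, swap → [15, 16, 29, 22]
extract-min #6 returns 15:
  remove root 15; move last element 22 to root → [22, 16, 29]
  22 vs smaller child 16 at index 1, swap → [16, 22, 29]

[16, 22, 29]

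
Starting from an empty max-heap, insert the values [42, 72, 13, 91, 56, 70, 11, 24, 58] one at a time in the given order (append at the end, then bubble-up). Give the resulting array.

[91, 72, 70, 58, 56, 13, 11, 24, 42]

Insert 42:
  append 42 at index 0 → [42] (no swap needed)
Insert 72:
  append 72 at index 1 → [42, 72]
  72 > parent 42 at index 0, swap → [72, 42]
Insert 13:
  append 13 at index 2 → [72, 42, 13] (no swap needed)
Insert 91:
  append 91 at index 3 → [72, 42, 13, 91]
  91 > parent 42 at index 1, swap → [72, 91, 13, 42]
  91 > parent 72 at index 0, swap → [91, 72, 13, 42]
Insert 56:
  append 56 at index 4 → [91, 72, 13, 42, 56] (no swap needed)
Insert 70:
  append 70 at index 5 → [91, 72, 13, 42, 56, 70]
  70 > parent 13 at index 2, swap → [91, 72, 70, 42, 56, 13]
Insert 11:
  append 11 at index 6 → [91, 72, 70, 42, 56, 13, 11] (no swap needed)
Insert 24:
  append 24 at index 7 → [91, 72, 70, 42, 56, 13, 11, 24] (no swap needed)
Insert 58:
  append 58 at index 8 → [91, 72, 70, 42, 56, 13, 11, 24, 58]
  58 > parent 42 at index 3, swap → [91, 72, 70, 58, 56, 13, 11, 24, 42]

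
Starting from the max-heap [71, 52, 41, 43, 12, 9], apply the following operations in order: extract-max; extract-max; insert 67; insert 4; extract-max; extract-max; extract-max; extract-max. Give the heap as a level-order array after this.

extract-max → returns 71:
  remove root 71; move last element 9 to root → [9, 52, 41, 43, 12]
  9 vs larger child 52 at index 1, swap → [52, 9, 41, 43, 12]
  9 vs larger child 43 at index 3, swap → [52, 43, 41, 9, 12]
extract-max → returns 52:
  remove root 52; move last element 12 to root → [12, 43, 41, 9]
  12 vs larger child 43 at index 1, swap → [43, 12, 41, 9]
insert 67:
  append 67 at index 4 → [43, 12, 41, 9, 67]
  67 > parent 12 at index 1, swap → [43, 67, 41, 9, 12]
  67 > parent 43 at index 0, swap → [67, 43, 41, 9, 12]
insert 4:
  append 4 at index 5 → [67, 43, 41, 9, 12, 4] (no swap needed)
extract-max → returns 67:
  remove root 67; move last element 4 to root → [4, 43, 41, 9, 12]
  4 vs larger child 43 at index 1, swap → [43, 4, 41, 9, 12]
  4 vs larger child 12 at index 4, swap → [43, 12, 41, 9, 4]
extract-max → returns 43:
  remove root 43; move last element 4 to root → [4, 12, 41, 9]
  4 vs larger child 41 at index 2, swap → [41, 12, 4, 9]
extract-max → returns 41:
  remove root 41; move last element 9 to root → [9, 12, 4]
  9 vs larger child 12 at index 1, swap → [12, 9, 4]
extract-max → returns 12:
  remove root 12; move last element 4 to root → [4, 9]
  4 vs only child 9 at index 1, swap → [9, 4]

[9, 4]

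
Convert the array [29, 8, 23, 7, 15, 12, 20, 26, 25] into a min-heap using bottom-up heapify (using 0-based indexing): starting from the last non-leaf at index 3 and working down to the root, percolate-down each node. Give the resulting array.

[7, 8, 12, 25, 15, 23, 20, 26, 29]

sift down from index 3: already satisfies heap property
sift down from index 2:
  23 vs smaller child 12 at index 5, swap → [29, 8, 12, 7, 15, 23, 20, 26, 25]
sift down from index 1:
  8 vs smaller child 7 at index 3, swap → [29, 7, 12, 8, 15, 23, 20, 26, 25]
sift down from index 0:
  29 vs smaller child 7 at index 1, swap → [7, 29, 12, 8, 15, 23, 20, 26, 25]
  29 vs smaller child 8 at index 3, swap → [7, 8, 12, 29, 15, 23, 20, 26, 25]
  29 vs smaller child 25 at index 8, swap → [7, 8, 12, 25, 15, 23, 20, 26, 29]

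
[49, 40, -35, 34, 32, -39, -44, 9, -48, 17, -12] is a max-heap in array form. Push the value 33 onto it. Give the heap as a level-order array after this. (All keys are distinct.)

[49, 40, 33, 34, 32, -35, -44, 9, -48, 17, -12, -39]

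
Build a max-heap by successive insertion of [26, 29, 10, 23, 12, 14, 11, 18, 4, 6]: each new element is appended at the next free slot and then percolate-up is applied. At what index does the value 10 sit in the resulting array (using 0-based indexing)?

5

Insert 26:
  append 26 at index 0 → [26] (no swap needed)
Insert 29:
  append 29 at index 1 → [26, 29]
  29 > parent 26 at index 0, swap → [29, 26]
Insert 10:
  append 10 at index 2 → [29, 26, 10] (no swap needed)
Insert 23:
  append 23 at index 3 → [29, 26, 10, 23] (no swap needed)
Insert 12:
  append 12 at index 4 → [29, 26, 10, 23, 12] (no swap needed)
Insert 14:
  append 14 at index 5 → [29, 26, 10, 23, 12, 14]
  14 > parent 10 at index 2, swap → [29, 26, 14, 23, 12, 10]
Insert 11:
  append 11 at index 6 → [29, 26, 14, 23, 12, 10, 11] (no swap needed)
Insert 18:
  append 18 at index 7 → [29, 26, 14, 23, 12, 10, 11, 18] (no swap needed)
Insert 4:
  append 4 at index 8 → [29, 26, 14, 23, 12, 10, 11, 18, 4] (no swap needed)
Insert 6:
  append 6 at index 9 → [29, 26, 14, 23, 12, 10, 11, 18, 4, 6] (no swap needed)
resulting array: [29, 26, 14, 23, 12, 10, 11, 18, 4, 6]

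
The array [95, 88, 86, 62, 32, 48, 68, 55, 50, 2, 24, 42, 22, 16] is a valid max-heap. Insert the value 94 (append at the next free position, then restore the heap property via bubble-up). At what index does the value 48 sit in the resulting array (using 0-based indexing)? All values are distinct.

append 94 at index 14 → [95, 88, 86, 62, 32, 48, 68, 55, 50, 2, 24, 42, 22, 16, 94]
94 > parent 68 at index 6, swap → [95, 88, 86, 62, 32, 48, 94, 55, 50, 2, 24, 42, 22, 16, 68]
94 > parent 86 at index 2, swap → [95, 88, 94, 62, 32, 48, 86, 55, 50, 2, 24, 42, 22, 16, 68]
resulting array: [95, 88, 94, 62, 32, 48, 86, 55, 50, 2, 24, 42, 22, 16, 68]

5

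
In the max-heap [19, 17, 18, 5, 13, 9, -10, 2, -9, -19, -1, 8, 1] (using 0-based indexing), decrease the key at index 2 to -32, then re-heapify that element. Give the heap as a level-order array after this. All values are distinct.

[19, 17, 9, 5, 13, 8, -10, 2, -9, -19, -1, -32, 1]

set index 2 from 18 to -32 → [19, 17, -32, 5, 13, 9, -10, 2, -9, -19, -1, 8, 1]
-32 vs larger child 9 at index 5, swap → [19, 17, 9, 5, 13, -32, -10, 2, -9, -19, -1, 8, 1]
-32 vs larger child 8 at index 11, swap → [19, 17, 9, 5, 13, 8, -10, 2, -9, -19, -1, -32, 1]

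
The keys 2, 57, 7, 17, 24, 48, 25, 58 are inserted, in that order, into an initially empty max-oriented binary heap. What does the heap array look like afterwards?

Insert 2:
  append 2 at index 0 → [2] (no swap needed)
Insert 57:
  append 57 at index 1 → [2, 57]
  57 > parent 2 at index 0, swap → [57, 2]
Insert 7:
  append 7 at index 2 → [57, 2, 7] (no swap needed)
Insert 17:
  append 17 at index 3 → [57, 2, 7, 17]
  17 > parent 2 at index 1, swap → [57, 17, 7, 2]
Insert 24:
  append 24 at index 4 → [57, 17, 7, 2, 24]
  24 > parent 17 at index 1, swap → [57, 24, 7, 2, 17]
Insert 48:
  append 48 at index 5 → [57, 24, 7, 2, 17, 48]
  48 > parent 7 at index 2, swap → [57, 24, 48, 2, 17, 7]
Insert 25:
  append 25 at index 6 → [57, 24, 48, 2, 17, 7, 25] (no swap needed)
Insert 58:
  append 58 at index 7 → [57, 24, 48, 2, 17, 7, 25, 58]
  58 > parent 2 at index 3, swap → [57, 24, 48, 58, 17, 7, 25, 2]
  58 > parent 24 at index 1, swap → [57, 58, 48, 24, 17, 7, 25, 2]
  58 > parent 57 at index 0, swap → [58, 57, 48, 24, 17, 7, 25, 2]

[58, 57, 48, 24, 17, 7, 25, 2]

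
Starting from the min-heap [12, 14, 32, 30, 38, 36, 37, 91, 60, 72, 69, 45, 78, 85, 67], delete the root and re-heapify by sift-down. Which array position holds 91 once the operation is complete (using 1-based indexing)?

8

remove root 12; move last element 67 to root → [67, 14, 32, 30, 38, 36, 37, 91, 60, 72, 69, 45, 78, 85]
67 vs smaller child 14 at index 2, swap → [14, 67, 32, 30, 38, 36, 37, 91, 60, 72, 69, 45, 78, 85]
67 vs smaller child 30 at index 4, swap → [14, 30, 32, 67, 38, 36, 37, 91, 60, 72, 69, 45, 78, 85]
67 vs smaller child 60 at index 9, swap → [14, 30, 32, 60, 38, 36, 37, 91, 67, 72, 69, 45, 78, 85]
resulting array: [14, 30, 32, 60, 38, 36, 37, 91, 67, 72, 69, 45, 78, 85]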